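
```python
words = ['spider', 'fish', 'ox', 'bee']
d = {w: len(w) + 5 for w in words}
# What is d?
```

{'spider': 11, 'fish': 9, 'ox': 7, 'bee': 8}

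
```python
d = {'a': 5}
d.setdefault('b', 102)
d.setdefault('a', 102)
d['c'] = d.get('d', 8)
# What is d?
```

After line 1: d = {'a': 5}
After line 2 (setdefault adds 'b'=102): d = {'a': 5, 'b': 102}
After line 3 (setdefault 'a' no-op, already exists): d = {'a': 5, 'b': 102}
After line 4 (get('d', 8) returns default since 'd' not in d): d = {'a': 5, 'b': 102, 'c': 8}

{'a': 5, 'b': 102, 'c': 8}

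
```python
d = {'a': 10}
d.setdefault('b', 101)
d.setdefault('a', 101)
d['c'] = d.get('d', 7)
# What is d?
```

After line 1: d = {'a': 10}
After line 2 (setdefault adds 'b'=101): d = {'a': 10, 'b': 101}
After line 3 (setdefault 'a' no-op, already exists): d = {'a': 10, 'b': 101}
After line 4 (get('d', 7) returns default since 'd' not in d): d = {'a': 10, 'b': 101, 'c': 7}

{'a': 10, 'b': 101, 'c': 7}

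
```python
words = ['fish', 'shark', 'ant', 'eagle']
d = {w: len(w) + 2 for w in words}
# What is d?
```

{'fish': 6, 'shark': 7, 'ant': 5, 'eagle': 7}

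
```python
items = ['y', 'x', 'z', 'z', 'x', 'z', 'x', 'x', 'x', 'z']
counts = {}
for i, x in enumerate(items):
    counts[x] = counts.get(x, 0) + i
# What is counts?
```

Initial: counts = {}, items = ['y', 'x', 'z', 'z', 'x', 'z', 'x', 'x', 'x', 'z']
i=0, x='y': counts = {'y': 0}
i=1, x='x': counts = {'y': 0, 'x': 1}
i=2, x='z': counts = {'y': 0, 'x': 1, 'z': 2}
i=3, x='z': counts = {'y': 0, 'x': 1, 'z': 5}
i=4, x='x': counts = {'y': 0, 'x': 5, 'z': 5}
i=5, x='z': counts = {'y': 0, 'x': 5, 'z': 10}
i=6, x='x': counts = {'y': 0, 'x': 11, 'z': 10}
i=7, x='x': counts = {'y': 0, 'x': 18, 'z': 10}
i=8, x='x': counts = {'y': 0, 'x': 26, 'z': 10}
i=9, x='z': counts = {'y': 0, 'x': 26, 'z': 19}

{'y': 0, 'x': 26, 'z': 19}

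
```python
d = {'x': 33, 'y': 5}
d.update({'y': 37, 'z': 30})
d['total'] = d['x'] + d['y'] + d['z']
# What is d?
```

After line 1: d = {'x': 33, 'y': 5}
After line 2 (y overwritten, z added): d = {'x': 33, 'y': 37, 'z': 30}
After line 3 (total = 33 + 37 + 30 = 100): d = {'x': 33, 'y': 37, 'z': 30, 'total': 100}

{'x': 33, 'y': 37, 'z': 30, 'total': 100}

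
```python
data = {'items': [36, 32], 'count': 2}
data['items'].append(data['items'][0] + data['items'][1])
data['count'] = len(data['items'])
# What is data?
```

After line 1: data = {'items': [36, 32], 'count': 2}
After line 2 (append 36 + 32 = 68): data = {'items': [36, 32, 68], 'count': 2}
After line 3 (count = len(items) = 3): data = {'items': [36, 32, 68], 'count': 3}

{'items': [36, 32, 68], 'count': 3}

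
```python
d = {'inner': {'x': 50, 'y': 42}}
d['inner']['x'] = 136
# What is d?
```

After line 1: d = {'inner': {'x': 50, 'y': 42}}
After line 2 (inner x overwritten): d = {'inner': {'x': 136, 'y': 42}}

{'inner': {'x': 136, 'y': 42}}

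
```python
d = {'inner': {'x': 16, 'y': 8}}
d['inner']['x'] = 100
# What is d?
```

After line 1: d = {'inner': {'x': 16, 'y': 8}}
After line 2 (inner x overwritten): d = {'inner': {'x': 100, 'y': 8}}

{'inner': {'x': 100, 'y': 8}}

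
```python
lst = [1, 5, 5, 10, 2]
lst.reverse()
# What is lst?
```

[2, 10, 5, 5, 1]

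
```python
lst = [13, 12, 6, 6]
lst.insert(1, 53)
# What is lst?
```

[13, 53, 12, 6, 6]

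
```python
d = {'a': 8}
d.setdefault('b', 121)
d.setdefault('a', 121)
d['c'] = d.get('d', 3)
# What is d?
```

After line 1: d = {'a': 8}
After line 2 (setdefault adds 'b'=121): d = {'a': 8, 'b': 121}
After line 3 (setdefault 'a' no-op, already exists): d = {'a': 8, 'b': 121}
After line 4 (get('d', 3) returns default since 'd' not in d): d = {'a': 8, 'b': 121, 'c': 3}

{'a': 8, 'b': 121, 'c': 3}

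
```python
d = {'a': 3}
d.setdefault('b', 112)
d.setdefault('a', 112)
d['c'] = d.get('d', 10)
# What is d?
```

After line 1: d = {'a': 3}
After line 2 (setdefault adds 'b'=112): d = {'a': 3, 'b': 112}
After line 3 (setdefault 'a' no-op, already exists): d = {'a': 3, 'b': 112}
After line 4 (get('d', 10) returns default since 'd' not in d): d = {'a': 3, 'b': 112, 'c': 10}

{'a': 3, 'b': 112, 'c': 10}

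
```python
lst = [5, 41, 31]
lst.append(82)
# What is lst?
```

[5, 41, 31, 82]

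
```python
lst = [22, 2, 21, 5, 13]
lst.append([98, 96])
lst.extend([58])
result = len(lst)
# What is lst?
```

After line 1: lst = [22, 2, 21, 5, 13]
After line 2 (append adds [98, 96] as single element): lst = [22, 2, 21, 5, 13, [98, 96]]
After line 3 (extend unpacks [58], adds 58): lst = [22, 2, 21, 5, 13, [98, 96], 58]
After line 4: result = len(lst) = 7

[22, 2, 21, 5, 13, [98, 96], 58]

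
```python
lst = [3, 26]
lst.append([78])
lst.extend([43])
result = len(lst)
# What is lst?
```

After line 1: lst = [3, 26]
After line 2 (append adds [78] as single element): lst = [3, 26, [78]]
After line 3 (extend unpacks [43], adds 43): lst = [3, 26, [78], 43]
After line 4: result = len(lst) = 4

[3, 26, [78], 43]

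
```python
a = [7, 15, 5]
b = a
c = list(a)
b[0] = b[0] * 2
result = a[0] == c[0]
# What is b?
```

After line 1: a = [7, 15, 5]
After line 2 (b = a, alias): a = [7, 15, 5], b = [7, 15, 5]
After line 3 (c = list(a) is a copy, new object): c = [7, 15, 5]
After line 4 (b[0] = 7 * 2 = 14; mutates shared a/b): a = b = [14, 15, 5], c = [7, 15, 5]
After line 5 (a[0] = 14, c[0] = 7; result = False)

[14, 15, 5]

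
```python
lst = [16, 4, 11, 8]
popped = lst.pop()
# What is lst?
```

[16, 4, 11]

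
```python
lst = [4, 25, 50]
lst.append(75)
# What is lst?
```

[4, 25, 50, 75]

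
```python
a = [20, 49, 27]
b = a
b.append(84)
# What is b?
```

After line 1: a = [20, 49, 27]
After line 2 (b = a is an alias, same object): a = [20, 49, 27], b = [20, 49, 27]
After line 3 (b.append mutates the shared list): a = [20, 49, 27, 84], b = [20, 49, 27, 84]

[20, 49, 27, 84]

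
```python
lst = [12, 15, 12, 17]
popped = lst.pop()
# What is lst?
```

[12, 15, 12]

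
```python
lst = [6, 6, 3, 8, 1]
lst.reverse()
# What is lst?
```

[1, 8, 3, 6, 6]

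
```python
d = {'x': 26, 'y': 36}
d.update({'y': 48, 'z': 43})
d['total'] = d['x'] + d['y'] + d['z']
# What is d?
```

After line 1: d = {'x': 26, 'y': 36}
After line 2 (y overwritten, z added): d = {'x': 26, 'y': 48, 'z': 43}
After line 3 (total = 26 + 48 + 43 = 117): d = {'x': 26, 'y': 48, 'z': 43, 'total': 117}

{'x': 26, 'y': 48, 'z': 43, 'total': 117}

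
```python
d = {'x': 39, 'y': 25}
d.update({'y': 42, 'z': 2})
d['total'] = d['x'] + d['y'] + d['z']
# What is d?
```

After line 1: d = {'x': 39, 'y': 25}
After line 2 (y overwritten, z added): d = {'x': 39, 'y': 42, 'z': 2}
After line 3 (total = 39 + 42 + 2 = 83): d = {'x': 39, 'y': 42, 'z': 2, 'total': 83}

{'x': 39, 'y': 42, 'z': 2, 'total': 83}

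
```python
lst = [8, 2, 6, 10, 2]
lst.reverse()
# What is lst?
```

[2, 10, 6, 2, 8]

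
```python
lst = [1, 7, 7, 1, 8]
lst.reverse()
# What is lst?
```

[8, 1, 7, 7, 1]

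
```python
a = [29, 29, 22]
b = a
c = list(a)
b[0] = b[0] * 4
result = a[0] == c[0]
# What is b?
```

After line 1: a = [29, 29, 22]
After line 2 (b = a, alias): a = [29, 29, 22], b = [29, 29, 22]
After line 3 (c = list(a) is a copy, new object): c = [29, 29, 22]
After line 4 (b[0] = 29 * 4 = 116; mutates shared a/b): a = b = [116, 29, 22], c = [29, 29, 22]
After line 5 (a[0] = 116, c[0] = 29; result = False)

[116, 29, 22]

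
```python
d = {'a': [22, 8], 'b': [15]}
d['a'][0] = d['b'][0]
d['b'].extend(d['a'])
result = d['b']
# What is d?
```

After line 1: d = {'a': [22, 8], 'b': [15]}
After line 2 (a[0] = b[0] = 15): d = {'a': [15, 8], 'b': [15]}
After line 3 (b.extend(a) appends [15, 8]): d = {'a': [15, 8], 'b': [15, 15, 8]}
After line 4: result = d['b'] = [15, 15, 8]

{'a': [15, 8], 'b': [15, 15, 8]}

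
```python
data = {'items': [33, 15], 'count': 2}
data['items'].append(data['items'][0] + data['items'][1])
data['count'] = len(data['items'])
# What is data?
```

After line 1: data = {'items': [33, 15], 'count': 2}
After line 2 (append 33 + 15 = 48): data = {'items': [33, 15, 48], 'count': 2}
After line 3 (count = len(items) = 3): data = {'items': [33, 15, 48], 'count': 3}

{'items': [33, 15, 48], 'count': 3}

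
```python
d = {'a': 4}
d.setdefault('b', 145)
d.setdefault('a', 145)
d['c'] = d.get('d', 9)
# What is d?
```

After line 1: d = {'a': 4}
After line 2 (setdefault adds 'b'=145): d = {'a': 4, 'b': 145}
After line 3 (setdefault 'a' no-op, already exists): d = {'a': 4, 'b': 145}
After line 4 (get('d', 9) returns default since 'd' not in d): d = {'a': 4, 'b': 145, 'c': 9}

{'a': 4, 'b': 145, 'c': 9}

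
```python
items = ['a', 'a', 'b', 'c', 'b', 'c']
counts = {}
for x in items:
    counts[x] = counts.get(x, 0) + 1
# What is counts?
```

Initial: counts = {}, items = ['a', 'a', 'b', 'c', 'b', 'c']
See 'a': counts = {'a': 1}
See 'a': counts = {'a': 2}
See 'b': counts = {'a': 2, 'b': 1}
See 'c': counts = {'a': 2, 'b': 1, 'c': 1}
See 'b': counts = {'a': 2, 'b': 2, 'c': 1}
See 'c': counts = {'a': 2, 'b': 2, 'c': 2}

{'a': 2, 'b': 2, 'c': 2}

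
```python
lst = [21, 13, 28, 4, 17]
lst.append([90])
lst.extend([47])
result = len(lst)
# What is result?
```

After line 1: lst = [21, 13, 28, 4, 17]
After line 2 (append adds [90] as single element): lst = [21, 13, 28, 4, 17, [90]]
After line 3 (extend unpacks [47], adds 47): lst = [21, 13, 28, 4, 17, [90], 47]
After line 4: result = len(lst) = 7

7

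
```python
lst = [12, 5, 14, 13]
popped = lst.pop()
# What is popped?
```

13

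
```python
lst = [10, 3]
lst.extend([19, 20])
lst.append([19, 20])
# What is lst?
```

After line 1: lst = [10, 3]
After line 2 (extend unpacks [19, 20]): lst = [10, 3, 19, 20]
After line 3 (append adds [19, 20] as single element): lst = [10, 3, 19, 20, [19, 20]]

[10, 3, 19, 20, [19, 20]]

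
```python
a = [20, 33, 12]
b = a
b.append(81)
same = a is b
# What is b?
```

After line 1: a = [20, 33, 12]
After line 2 (b = a is an alias, same object): a = [20, 33, 12], b = [20, 33, 12]
After line 3 (b.append mutates the shared list): a = [20, 33, 12, 81], b = [20, 33, 12, 81]
After line 4 (same = a is b; same object -> True): same = True

[20, 33, 12, 81]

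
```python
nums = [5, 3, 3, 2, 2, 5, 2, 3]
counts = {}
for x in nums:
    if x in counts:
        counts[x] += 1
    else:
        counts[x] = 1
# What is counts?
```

Initial: counts = {}, nums = [5, 3, 3, 2, 2, 5, 2, 3]
See 5: counts = {5: 1}
See 3: counts = {5: 1, 3: 1}
See 3: counts = {5: 1, 3: 2}
See 2: counts = {5: 1, 3: 2, 2: 1}
See 2: counts = {5: 1, 3: 2, 2: 2}
See 5: counts = {5: 2, 3: 2, 2: 2}
See 2: counts = {5: 2, 3: 2, 2: 3}
See 3: counts = {5: 2, 3: 3, 2: 3}

{5: 2, 3: 3, 2: 3}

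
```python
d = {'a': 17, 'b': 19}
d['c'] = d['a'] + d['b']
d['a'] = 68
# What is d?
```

After line 1: d = {'a': 17, 'b': 19}
After line 2 (d['c'] = 17 + 19): d = {'a': 17, 'b': 19, 'c': 36}
After line 3: d = {'a': 68, 'b': 19, 'c': 36}

{'a': 68, 'b': 19, 'c': 36}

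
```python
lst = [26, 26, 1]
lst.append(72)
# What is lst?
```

[26, 26, 1, 72]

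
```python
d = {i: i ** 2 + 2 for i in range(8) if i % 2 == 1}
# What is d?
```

{1: 3, 3: 11, 5: 27, 7: 51}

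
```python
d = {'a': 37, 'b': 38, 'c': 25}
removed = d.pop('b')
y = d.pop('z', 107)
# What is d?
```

After line 1: d = {'a': 37, 'b': 38, 'c': 25}
After line 2 (pop 'b' returns 38): d = {'a': 37, 'c': 25}, removed = 38
After line 3 (pop 'z' missing, returns default 107): d = {'a': 37, 'c': 25}, y = 107

{'a': 37, 'c': 25}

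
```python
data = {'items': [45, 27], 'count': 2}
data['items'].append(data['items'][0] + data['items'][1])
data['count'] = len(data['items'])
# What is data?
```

After line 1: data = {'items': [45, 27], 'count': 2}
After line 2 (append 45 + 27 = 72): data = {'items': [45, 27, 72], 'count': 2}
After line 3 (count = len(items) = 3): data = {'items': [45, 27, 72], 'count': 3}

{'items': [45, 27, 72], 'count': 3}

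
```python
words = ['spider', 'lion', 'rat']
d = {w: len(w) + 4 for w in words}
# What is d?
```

{'spider': 10, 'lion': 8, 'rat': 7}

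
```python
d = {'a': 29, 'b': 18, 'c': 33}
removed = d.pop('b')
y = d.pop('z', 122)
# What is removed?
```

After line 1: d = {'a': 29, 'b': 18, 'c': 33}
After line 2 (pop 'b' returns 18): d = {'a': 29, 'c': 33}, removed = 18
After line 3 (pop 'z' missing, returns default 122): d = {'a': 29, 'c': 33}, y = 122

18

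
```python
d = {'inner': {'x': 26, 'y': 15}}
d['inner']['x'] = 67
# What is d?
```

After line 1: d = {'inner': {'x': 26, 'y': 15}}
After line 2 (inner x overwritten): d = {'inner': {'x': 67, 'y': 15}}

{'inner': {'x': 67, 'y': 15}}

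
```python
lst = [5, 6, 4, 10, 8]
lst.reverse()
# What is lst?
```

[8, 10, 4, 6, 5]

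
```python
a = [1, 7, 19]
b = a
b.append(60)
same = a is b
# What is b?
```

After line 1: a = [1, 7, 19]
After line 2 (b = a is an alias, same object): a = [1, 7, 19], b = [1, 7, 19]
After line 3 (b.append mutates the shared list): a = [1, 7, 19, 60], b = [1, 7, 19, 60]
After line 4 (same = a is b; same object -> True): same = True

[1, 7, 19, 60]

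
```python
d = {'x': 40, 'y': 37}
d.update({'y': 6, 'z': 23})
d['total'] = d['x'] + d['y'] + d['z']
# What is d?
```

After line 1: d = {'x': 40, 'y': 37}
After line 2 (y overwritten, z added): d = {'x': 40, 'y': 6, 'z': 23}
After line 3 (total = 40 + 6 + 23 = 69): d = {'x': 40, 'y': 6, 'z': 23, 'total': 69}

{'x': 40, 'y': 6, 'z': 23, 'total': 69}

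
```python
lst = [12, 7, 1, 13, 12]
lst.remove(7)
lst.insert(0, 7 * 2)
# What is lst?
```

After line 1: lst = [12, 7, 1, 13, 12]
After line 2 (remove first 7): lst = [12, 1, 13, 12]
After line 3 (insert 14 at index 0): lst = [14, 12, 1, 13, 12]

[14, 12, 1, 13, 12]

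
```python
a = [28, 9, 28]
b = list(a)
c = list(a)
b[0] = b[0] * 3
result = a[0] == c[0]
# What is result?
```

After line 1: a = [28, 9, 28]
After line 2 (b = list(a), copy): a = [28, 9, 28], b = [28, 9, 28]
After line 3 (c = list(a) is a copy, new object): c = [28, 9, 28]
After line 4 (b[0] = 28 * 3 = 84; only b mutates (copy)): a = [28, 9, 28], b = [84, 9, 28], c = [28, 9, 28]
After line 5 (a[0] = 28, c[0] = 28; result = True)

True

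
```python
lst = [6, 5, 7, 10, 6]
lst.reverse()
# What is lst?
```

[6, 10, 7, 5, 6]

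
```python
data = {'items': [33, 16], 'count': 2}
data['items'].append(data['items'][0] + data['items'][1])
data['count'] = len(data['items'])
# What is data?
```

After line 1: data = {'items': [33, 16], 'count': 2}
After line 2 (append 33 + 16 = 49): data = {'items': [33, 16, 49], 'count': 2}
After line 3 (count = len(items) = 3): data = {'items': [33, 16, 49], 'count': 3}

{'items': [33, 16, 49], 'count': 3}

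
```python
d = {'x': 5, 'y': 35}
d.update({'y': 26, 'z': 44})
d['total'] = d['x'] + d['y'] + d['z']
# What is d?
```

After line 1: d = {'x': 5, 'y': 35}
After line 2 (y overwritten, z added): d = {'x': 5, 'y': 26, 'z': 44}
After line 3 (total = 5 + 26 + 44 = 75): d = {'x': 5, 'y': 26, 'z': 44, 'total': 75}

{'x': 5, 'y': 26, 'z': 44, 'total': 75}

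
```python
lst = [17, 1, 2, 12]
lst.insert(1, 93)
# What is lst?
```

[17, 93, 1, 2, 12]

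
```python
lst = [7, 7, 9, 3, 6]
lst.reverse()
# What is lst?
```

[6, 3, 9, 7, 7]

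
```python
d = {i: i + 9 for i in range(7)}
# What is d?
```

{0: 9, 1: 10, 2: 11, 3: 12, 4: 13, 5: 14, 6: 15}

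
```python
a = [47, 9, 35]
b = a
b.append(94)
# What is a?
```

After line 1: a = [47, 9, 35]
After line 2 (b = a is an alias, same object): a = [47, 9, 35], b = [47, 9, 35]
After line 3 (b.append mutates the shared list): a = [47, 9, 35, 94], b = [47, 9, 35, 94]

[47, 9, 35, 94]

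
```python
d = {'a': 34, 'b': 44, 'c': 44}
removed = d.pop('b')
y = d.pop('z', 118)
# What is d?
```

After line 1: d = {'a': 34, 'b': 44, 'c': 44}
After line 2 (pop 'b' returns 44): d = {'a': 34, 'c': 44}, removed = 44
After line 3 (pop 'z' missing, returns default 118): d = {'a': 34, 'c': 44}, y = 118

{'a': 34, 'c': 44}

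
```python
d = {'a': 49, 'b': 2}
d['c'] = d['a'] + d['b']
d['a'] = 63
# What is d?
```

After line 1: d = {'a': 49, 'b': 2}
After line 2 (d['c'] = 49 + 2): d = {'a': 49, 'b': 2, 'c': 51}
After line 3: d = {'a': 63, 'b': 2, 'c': 51}

{'a': 63, 'b': 2, 'c': 51}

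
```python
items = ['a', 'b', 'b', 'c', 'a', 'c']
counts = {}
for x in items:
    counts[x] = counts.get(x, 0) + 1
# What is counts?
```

Initial: counts = {}, items = ['a', 'b', 'b', 'c', 'a', 'c']
See 'a': counts = {'a': 1}
See 'b': counts = {'a': 1, 'b': 1}
See 'b': counts = {'a': 1, 'b': 2}
See 'c': counts = {'a': 1, 'b': 2, 'c': 1}
See 'a': counts = {'a': 2, 'b': 2, 'c': 1}
See 'c': counts = {'a': 2, 'b': 2, 'c': 2}

{'a': 2, 'b': 2, 'c': 2}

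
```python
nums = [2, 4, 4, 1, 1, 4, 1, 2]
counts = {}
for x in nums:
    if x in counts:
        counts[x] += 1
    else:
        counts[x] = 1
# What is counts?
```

Initial: counts = {}, nums = [2, 4, 4, 1, 1, 4, 1, 2]
See 2: counts = {2: 1}
See 4: counts = {2: 1, 4: 1}
See 4: counts = {2: 1, 4: 2}
See 1: counts = {2: 1, 4: 2, 1: 1}
See 1: counts = {2: 1, 4: 2, 1: 2}
See 4: counts = {2: 1, 4: 3, 1: 2}
See 1: counts = {2: 1, 4: 3, 1: 3}
See 2: counts = {2: 2, 4: 3, 1: 3}

{2: 2, 4: 3, 1: 3}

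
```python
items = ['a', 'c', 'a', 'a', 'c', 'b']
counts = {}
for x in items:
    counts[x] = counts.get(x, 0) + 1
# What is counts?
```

Initial: counts = {}, items = ['a', 'c', 'a', 'a', 'c', 'b']
See 'a': counts = {'a': 1}
See 'c': counts = {'a': 1, 'c': 1}
See 'a': counts = {'a': 2, 'c': 1}
See 'a': counts = {'a': 3, 'c': 1}
See 'c': counts = {'a': 3, 'c': 2}
See 'b': counts = {'a': 3, 'c': 2, 'b': 1}

{'a': 3, 'c': 2, 'b': 1}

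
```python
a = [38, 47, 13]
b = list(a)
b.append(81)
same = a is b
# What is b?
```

After line 1: a = [38, 47, 13]
After line 2 (b = list(a) is a shallow copy, new object): a = [38, 47, 13], b = [38, 47, 13]
After line 3 (append only mutates b): a = [38, 47, 13], b = [38, 47, 13, 81]
After line 4 (same = a is b; different objects -> False): same = False

[38, 47, 13, 81]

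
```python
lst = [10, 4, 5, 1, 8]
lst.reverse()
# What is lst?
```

[8, 1, 5, 4, 10]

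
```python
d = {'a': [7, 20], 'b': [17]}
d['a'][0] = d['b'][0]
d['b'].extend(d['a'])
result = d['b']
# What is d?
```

After line 1: d = {'a': [7, 20], 'b': [17]}
After line 2 (a[0] = b[0] = 17): d = {'a': [17, 20], 'b': [17]}
After line 3 (b.extend(a) appends [17, 20]): d = {'a': [17, 20], 'b': [17, 17, 20]}
After line 4: result = d['b'] = [17, 17, 20]

{'a': [17, 20], 'b': [17, 17, 20]}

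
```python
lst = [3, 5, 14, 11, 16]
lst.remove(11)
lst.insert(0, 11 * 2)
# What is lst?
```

After line 1: lst = [3, 5, 14, 11, 16]
After line 2 (remove first 11): lst = [3, 5, 14, 16]
After line 3 (insert 22 at index 0): lst = [22, 3, 5, 14, 16]

[22, 3, 5, 14, 16]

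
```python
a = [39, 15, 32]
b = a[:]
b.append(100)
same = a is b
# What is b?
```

After line 1: a = [39, 15, 32]
After line 2 (b = a[:] is a shallow copy, new object): a = [39, 15, 32], b = [39, 15, 32]
After line 3 (append only mutates b): a = [39, 15, 32], b = [39, 15, 32, 100]
After line 4 (same = a is b; different objects -> False): same = False

[39, 15, 32, 100]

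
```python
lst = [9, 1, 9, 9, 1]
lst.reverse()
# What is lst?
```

[1, 9, 9, 1, 9]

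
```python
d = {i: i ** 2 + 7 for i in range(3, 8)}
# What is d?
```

{3: 16, 4: 23, 5: 32, 6: 43, 7: 56}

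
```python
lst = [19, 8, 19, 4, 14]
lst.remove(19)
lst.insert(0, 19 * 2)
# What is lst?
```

After line 1: lst = [19, 8, 19, 4, 14]
After line 2 (remove first 19): lst = [8, 19, 4, 14]
After line 3 (insert 38 at index 0): lst = [38, 8, 19, 4, 14]

[38, 8, 19, 4, 14]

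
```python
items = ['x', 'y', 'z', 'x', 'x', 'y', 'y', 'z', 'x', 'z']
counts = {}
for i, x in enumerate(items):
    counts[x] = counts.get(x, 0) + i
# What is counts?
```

Initial: counts = {}, items = ['x', 'y', 'z', 'x', 'x', 'y', 'y', 'z', 'x', 'z']
i=0, x='x': counts = {'x': 0}
i=1, x='y': counts = {'x': 0, 'y': 1}
i=2, x='z': counts = {'x': 0, 'y': 1, 'z': 2}
i=3, x='x': counts = {'x': 3, 'y': 1, 'z': 2}
i=4, x='x': counts = {'x': 7, 'y': 1, 'z': 2}
i=5, x='y': counts = {'x': 7, 'y': 6, 'z': 2}
i=6, x='y': counts = {'x': 7, 'y': 12, 'z': 2}
i=7, x='z': counts = {'x': 7, 'y': 12, 'z': 9}
i=8, x='x': counts = {'x': 15, 'y': 12, 'z': 9}
i=9, x='z': counts = {'x': 15, 'y': 12, 'z': 18}

{'x': 15, 'y': 12, 'z': 18}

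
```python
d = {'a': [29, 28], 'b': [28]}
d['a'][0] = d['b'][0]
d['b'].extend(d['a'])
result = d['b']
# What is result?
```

After line 1: d = {'a': [29, 28], 'b': [28]}
After line 2 (a[0] = b[0] = 28): d = {'a': [28, 28], 'b': [28]}
After line 3 (b.extend(a) appends [28, 28]): d = {'a': [28, 28], 'b': [28, 28, 28]}
After line 4: result = d['b'] = [28, 28, 28]

[28, 28, 28]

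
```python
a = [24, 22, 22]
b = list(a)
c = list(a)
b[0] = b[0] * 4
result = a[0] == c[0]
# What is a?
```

After line 1: a = [24, 22, 22]
After line 2 (b = list(a), copy): a = [24, 22, 22], b = [24, 22, 22]
After line 3 (c = list(a) is a copy, new object): c = [24, 22, 22]
After line 4 (b[0] = 24 * 4 = 96; only b mutates (copy)): a = [24, 22, 22], b = [96, 22, 22], c = [24, 22, 22]
After line 5 (a[0] = 24, c[0] = 24; result = True)

[24, 22, 22]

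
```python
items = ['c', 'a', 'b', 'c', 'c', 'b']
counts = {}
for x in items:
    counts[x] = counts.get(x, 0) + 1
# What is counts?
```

Initial: counts = {}, items = ['c', 'a', 'b', 'c', 'c', 'b']
See 'c': counts = {'c': 1}
See 'a': counts = {'c': 1, 'a': 1}
See 'b': counts = {'c': 1, 'a': 1, 'b': 1}
See 'c': counts = {'c': 2, 'a': 1, 'b': 1}
See 'c': counts = {'c': 3, 'a': 1, 'b': 1}
See 'b': counts = {'c': 3, 'a': 1, 'b': 2}

{'c': 3, 'a': 1, 'b': 2}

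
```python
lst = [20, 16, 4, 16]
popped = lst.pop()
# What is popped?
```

16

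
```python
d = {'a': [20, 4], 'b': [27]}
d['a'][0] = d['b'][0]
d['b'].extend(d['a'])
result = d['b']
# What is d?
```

After line 1: d = {'a': [20, 4], 'b': [27]}
After line 2 (a[0] = b[0] = 27): d = {'a': [27, 4], 'b': [27]}
After line 3 (b.extend(a) appends [27, 4]): d = {'a': [27, 4], 'b': [27, 27, 4]}
After line 4: result = d['b'] = [27, 27, 4]

{'a': [27, 4], 'b': [27, 27, 4]}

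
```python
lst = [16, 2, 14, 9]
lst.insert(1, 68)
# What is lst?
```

[16, 68, 2, 14, 9]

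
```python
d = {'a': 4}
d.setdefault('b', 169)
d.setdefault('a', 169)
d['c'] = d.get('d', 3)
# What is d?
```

After line 1: d = {'a': 4}
After line 2 (setdefault adds 'b'=169): d = {'a': 4, 'b': 169}
After line 3 (setdefault 'a' no-op, already exists): d = {'a': 4, 'b': 169}
After line 4 (get('d', 3) returns default since 'd' not in d): d = {'a': 4, 'b': 169, 'c': 3}

{'a': 4, 'b': 169, 'c': 3}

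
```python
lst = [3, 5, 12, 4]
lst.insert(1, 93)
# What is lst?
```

[3, 93, 5, 12, 4]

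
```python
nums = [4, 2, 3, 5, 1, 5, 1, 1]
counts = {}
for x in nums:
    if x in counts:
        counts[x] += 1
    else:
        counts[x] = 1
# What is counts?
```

Initial: counts = {}, nums = [4, 2, 3, 5, 1, 5, 1, 1]
See 4: counts = {4: 1}
See 2: counts = {4: 1, 2: 1}
See 3: counts = {4: 1, 2: 1, 3: 1}
See 5: counts = {4: 1, 2: 1, 3: 1, 5: 1}
See 1: counts = {4: 1, 2: 1, 3: 1, 5: 1, 1: 1}
See 5: counts = {4: 1, 2: 1, 3: 1, 5: 2, 1: 1}
See 1: counts = {4: 1, 2: 1, 3: 1, 5: 2, 1: 2}
See 1: counts = {4: 1, 2: 1, 3: 1, 5: 2, 1: 3}

{4: 1, 2: 1, 3: 1, 5: 2, 1: 3}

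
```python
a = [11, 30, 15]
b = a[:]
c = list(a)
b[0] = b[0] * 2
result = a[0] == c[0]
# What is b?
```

After line 1: a = [11, 30, 15]
After line 2 (b = a[:], copy): a = [11, 30, 15], b = [11, 30, 15]
After line 3 (c = list(a) is a copy, new object): c = [11, 30, 15]
After line 4 (b[0] = 11 * 2 = 22; only b mutates (copy)): a = [11, 30, 15], b = [22, 30, 15], c = [11, 30, 15]
After line 5 (a[0] = 11, c[0] = 11; result = True)

[22, 30, 15]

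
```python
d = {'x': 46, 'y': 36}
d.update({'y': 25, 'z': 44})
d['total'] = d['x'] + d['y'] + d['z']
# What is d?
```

After line 1: d = {'x': 46, 'y': 36}
After line 2 (y overwritten, z added): d = {'x': 46, 'y': 25, 'z': 44}
After line 3 (total = 46 + 25 + 44 = 115): d = {'x': 46, 'y': 25, 'z': 44, 'total': 115}

{'x': 46, 'y': 25, 'z': 44, 'total': 115}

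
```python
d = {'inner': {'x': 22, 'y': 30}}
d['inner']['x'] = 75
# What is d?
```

After line 1: d = {'inner': {'x': 22, 'y': 30}}
After line 2 (inner x overwritten): d = {'inner': {'x': 75, 'y': 30}}

{'inner': {'x': 75, 'y': 30}}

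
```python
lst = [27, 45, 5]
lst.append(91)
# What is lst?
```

[27, 45, 5, 91]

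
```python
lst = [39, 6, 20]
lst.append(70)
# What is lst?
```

[39, 6, 20, 70]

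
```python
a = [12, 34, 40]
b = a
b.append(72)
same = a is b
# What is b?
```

After line 1: a = [12, 34, 40]
After line 2 (b = a is an alias, same object): a = [12, 34, 40], b = [12, 34, 40]
After line 3 (b.append mutates the shared list): a = [12, 34, 40, 72], b = [12, 34, 40, 72]
After line 4 (same = a is b; same object -> True): same = True

[12, 34, 40, 72]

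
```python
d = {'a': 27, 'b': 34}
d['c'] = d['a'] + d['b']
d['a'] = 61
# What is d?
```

After line 1: d = {'a': 27, 'b': 34}
After line 2 (d['c'] = 27 + 34): d = {'a': 27, 'b': 34, 'c': 61}
After line 3: d = {'a': 61, 'b': 34, 'c': 61}

{'a': 61, 'b': 34, 'c': 61}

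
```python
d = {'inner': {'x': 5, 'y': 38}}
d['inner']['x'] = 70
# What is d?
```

After line 1: d = {'inner': {'x': 5, 'y': 38}}
After line 2 (inner x overwritten): d = {'inner': {'x': 70, 'y': 38}}

{'inner': {'x': 70, 'y': 38}}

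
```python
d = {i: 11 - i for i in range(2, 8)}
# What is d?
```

{2: 9, 3: 8, 4: 7, 5: 6, 6: 5, 7: 4}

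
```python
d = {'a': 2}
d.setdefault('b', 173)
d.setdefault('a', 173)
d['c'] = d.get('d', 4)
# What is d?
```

After line 1: d = {'a': 2}
After line 2 (setdefault adds 'b'=173): d = {'a': 2, 'b': 173}
After line 3 (setdefault 'a' no-op, already exists): d = {'a': 2, 'b': 173}
After line 4 (get('d', 4) returns default since 'd' not in d): d = {'a': 2, 'b': 173, 'c': 4}

{'a': 2, 'b': 173, 'c': 4}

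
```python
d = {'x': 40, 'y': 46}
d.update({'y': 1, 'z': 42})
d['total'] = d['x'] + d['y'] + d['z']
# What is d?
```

After line 1: d = {'x': 40, 'y': 46}
After line 2 (y overwritten, z added): d = {'x': 40, 'y': 1, 'z': 42}
After line 3 (total = 40 + 1 + 42 = 83): d = {'x': 40, 'y': 1, 'z': 42, 'total': 83}

{'x': 40, 'y': 1, 'z': 42, 'total': 83}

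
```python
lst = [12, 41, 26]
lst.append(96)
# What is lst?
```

[12, 41, 26, 96]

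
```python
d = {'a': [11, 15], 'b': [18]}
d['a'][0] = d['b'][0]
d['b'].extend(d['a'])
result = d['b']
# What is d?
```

After line 1: d = {'a': [11, 15], 'b': [18]}
After line 2 (a[0] = b[0] = 18): d = {'a': [18, 15], 'b': [18]}
After line 3 (b.extend(a) appends [18, 15]): d = {'a': [18, 15], 'b': [18, 18, 15]}
After line 4: result = d['b'] = [18, 18, 15]

{'a': [18, 15], 'b': [18, 18, 15]}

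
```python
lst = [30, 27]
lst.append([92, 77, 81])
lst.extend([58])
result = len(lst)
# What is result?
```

After line 1: lst = [30, 27]
After line 2 (append adds [92, 77, 81] as single element): lst = [30, 27, [92, 77, 81]]
After line 3 (extend unpacks [58], adds 58): lst = [30, 27, [92, 77, 81], 58]
After line 4: result = len(lst) = 4

4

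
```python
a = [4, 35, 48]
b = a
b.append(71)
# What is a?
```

After line 1: a = [4, 35, 48]
After line 2 (b = a is an alias, same object): a = [4, 35, 48], b = [4, 35, 48]
After line 3 (b.append mutates the shared list): a = [4, 35, 48, 71], b = [4, 35, 48, 71]

[4, 35, 48, 71]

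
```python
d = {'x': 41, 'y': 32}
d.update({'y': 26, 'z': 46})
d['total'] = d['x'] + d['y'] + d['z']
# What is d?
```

After line 1: d = {'x': 41, 'y': 32}
After line 2 (y overwritten, z added): d = {'x': 41, 'y': 26, 'z': 46}
After line 3 (total = 41 + 26 + 46 = 113): d = {'x': 41, 'y': 26, 'z': 46, 'total': 113}

{'x': 41, 'y': 26, 'z': 46, 'total': 113}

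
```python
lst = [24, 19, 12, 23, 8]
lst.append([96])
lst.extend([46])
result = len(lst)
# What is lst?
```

After line 1: lst = [24, 19, 12, 23, 8]
After line 2 (append adds [96] as single element): lst = [24, 19, 12, 23, 8, [96]]
After line 3 (extend unpacks [46], adds 46): lst = [24, 19, 12, 23, 8, [96], 46]
After line 4: result = len(lst) = 7

[24, 19, 12, 23, 8, [96], 46]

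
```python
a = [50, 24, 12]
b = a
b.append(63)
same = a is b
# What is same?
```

After line 1: a = [50, 24, 12]
After line 2 (b = a is an alias, same object): a = [50, 24, 12], b = [50, 24, 12]
After line 3 (b.append mutates the shared list): a = [50, 24, 12, 63], b = [50, 24, 12, 63]
After line 4 (same = a is b; same object -> True): same = True

True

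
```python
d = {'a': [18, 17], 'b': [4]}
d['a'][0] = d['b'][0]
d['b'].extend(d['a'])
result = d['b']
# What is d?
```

After line 1: d = {'a': [18, 17], 'b': [4]}
After line 2 (a[0] = b[0] = 4): d = {'a': [4, 17], 'b': [4]}
After line 3 (b.extend(a) appends [4, 17]): d = {'a': [4, 17], 'b': [4, 4, 17]}
After line 4: result = d['b'] = [4, 4, 17]

{'a': [4, 17], 'b': [4, 4, 17]}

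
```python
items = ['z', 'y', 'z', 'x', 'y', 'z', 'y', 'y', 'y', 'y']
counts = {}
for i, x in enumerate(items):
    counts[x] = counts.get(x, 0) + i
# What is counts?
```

Initial: counts = {}, items = ['z', 'y', 'z', 'x', 'y', 'z', 'y', 'y', 'y', 'y']
i=0, x='z': counts = {'z': 0}
i=1, x='y': counts = {'z': 0, 'y': 1}
i=2, x='z': counts = {'z': 2, 'y': 1}
i=3, x='x': counts = {'z': 2, 'y': 1, 'x': 3}
i=4, x='y': counts = {'z': 2, 'y': 5, 'x': 3}
i=5, x='z': counts = {'z': 7, 'y': 5, 'x': 3}
i=6, x='y': counts = {'z': 7, 'y': 11, 'x': 3}
i=7, x='y': counts = {'z': 7, 'y': 18, 'x': 3}
i=8, x='y': counts = {'z': 7, 'y': 26, 'x': 3}
i=9, x='y': counts = {'z': 7, 'y': 35, 'x': 3}

{'z': 7, 'y': 35, 'x': 3}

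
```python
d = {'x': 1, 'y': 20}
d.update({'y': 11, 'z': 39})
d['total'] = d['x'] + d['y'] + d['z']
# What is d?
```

After line 1: d = {'x': 1, 'y': 20}
After line 2 (y overwritten, z added): d = {'x': 1, 'y': 11, 'z': 39}
After line 3 (total = 1 + 11 + 39 = 51): d = {'x': 1, 'y': 11, 'z': 39, 'total': 51}

{'x': 1, 'y': 11, 'z': 39, 'total': 51}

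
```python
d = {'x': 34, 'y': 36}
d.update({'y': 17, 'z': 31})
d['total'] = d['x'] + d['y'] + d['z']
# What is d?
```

After line 1: d = {'x': 34, 'y': 36}
After line 2 (y overwritten, z added): d = {'x': 34, 'y': 17, 'z': 31}
After line 3 (total = 34 + 17 + 31 = 82): d = {'x': 34, 'y': 17, 'z': 31, 'total': 82}

{'x': 34, 'y': 17, 'z': 31, 'total': 82}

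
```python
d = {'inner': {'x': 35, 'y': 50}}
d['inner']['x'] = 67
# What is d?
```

After line 1: d = {'inner': {'x': 35, 'y': 50}}
After line 2 (inner x overwritten): d = {'inner': {'x': 67, 'y': 50}}

{'inner': {'x': 67, 'y': 50}}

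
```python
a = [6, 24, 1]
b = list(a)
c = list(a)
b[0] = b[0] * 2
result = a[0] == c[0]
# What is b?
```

After line 1: a = [6, 24, 1]
After line 2 (b = list(a), copy): a = [6, 24, 1], b = [6, 24, 1]
After line 3 (c = list(a) is a copy, new object): c = [6, 24, 1]
After line 4 (b[0] = 6 * 2 = 12; only b mutates (copy)): a = [6, 24, 1], b = [12, 24, 1], c = [6, 24, 1]
After line 5 (a[0] = 6, c[0] = 6; result = True)

[12, 24, 1]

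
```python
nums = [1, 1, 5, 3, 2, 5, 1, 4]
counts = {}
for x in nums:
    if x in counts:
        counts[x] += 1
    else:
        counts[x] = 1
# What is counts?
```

Initial: counts = {}, nums = [1, 1, 5, 3, 2, 5, 1, 4]
See 1: counts = {1: 1}
See 1: counts = {1: 2}
See 5: counts = {1: 2, 5: 1}
See 3: counts = {1: 2, 5: 1, 3: 1}
See 2: counts = {1: 2, 5: 1, 3: 1, 2: 1}
See 5: counts = {1: 2, 5: 2, 3: 1, 2: 1}
See 1: counts = {1: 3, 5: 2, 3: 1, 2: 1}
See 4: counts = {1: 3, 5: 2, 3: 1, 2: 1, 4: 1}

{1: 3, 5: 2, 3: 1, 2: 1, 4: 1}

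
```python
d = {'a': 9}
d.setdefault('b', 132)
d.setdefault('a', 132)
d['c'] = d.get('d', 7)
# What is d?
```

After line 1: d = {'a': 9}
After line 2 (setdefault adds 'b'=132): d = {'a': 9, 'b': 132}
After line 3 (setdefault 'a' no-op, already exists): d = {'a': 9, 'b': 132}
After line 4 (get('d', 7) returns default since 'd' not in d): d = {'a': 9, 'b': 132, 'c': 7}

{'a': 9, 'b': 132, 'c': 7}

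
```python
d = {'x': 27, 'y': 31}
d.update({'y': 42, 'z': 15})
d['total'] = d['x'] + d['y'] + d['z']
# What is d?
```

After line 1: d = {'x': 27, 'y': 31}
After line 2 (y overwritten, z added): d = {'x': 27, 'y': 42, 'z': 15}
After line 3 (total = 27 + 42 + 15 = 84): d = {'x': 27, 'y': 42, 'z': 15, 'total': 84}

{'x': 27, 'y': 42, 'z': 15, 'total': 84}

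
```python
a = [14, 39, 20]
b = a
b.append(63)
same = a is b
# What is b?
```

After line 1: a = [14, 39, 20]
After line 2 (b = a is an alias, same object): a = [14, 39, 20], b = [14, 39, 20]
After line 3 (b.append mutates the shared list): a = [14, 39, 20, 63], b = [14, 39, 20, 63]
After line 4 (same = a is b; same object -> True): same = True

[14, 39, 20, 63]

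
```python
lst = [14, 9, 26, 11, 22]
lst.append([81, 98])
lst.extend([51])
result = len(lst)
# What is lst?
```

After line 1: lst = [14, 9, 26, 11, 22]
After line 2 (append adds [81, 98] as single element): lst = [14, 9, 26, 11, 22, [81, 98]]
After line 3 (extend unpacks [51], adds 51): lst = [14, 9, 26, 11, 22, [81, 98], 51]
After line 4: result = len(lst) = 7

[14, 9, 26, 11, 22, [81, 98], 51]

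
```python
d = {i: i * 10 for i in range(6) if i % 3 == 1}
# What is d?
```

{1: 10, 4: 40}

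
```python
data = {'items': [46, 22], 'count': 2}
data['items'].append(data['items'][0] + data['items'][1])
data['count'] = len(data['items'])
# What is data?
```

After line 1: data = {'items': [46, 22], 'count': 2}
After line 2 (append 46 + 22 = 68): data = {'items': [46, 22, 68], 'count': 2}
After line 3 (count = len(items) = 3): data = {'items': [46, 22, 68], 'count': 3}

{'items': [46, 22, 68], 'count': 3}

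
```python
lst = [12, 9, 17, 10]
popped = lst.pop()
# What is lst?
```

[12, 9, 17]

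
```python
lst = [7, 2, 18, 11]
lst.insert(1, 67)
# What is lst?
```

[7, 67, 2, 18, 11]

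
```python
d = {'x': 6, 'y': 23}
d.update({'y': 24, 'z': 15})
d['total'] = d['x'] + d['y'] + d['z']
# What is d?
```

After line 1: d = {'x': 6, 'y': 23}
After line 2 (y overwritten, z added): d = {'x': 6, 'y': 24, 'z': 15}
After line 3 (total = 6 + 24 + 15 = 45): d = {'x': 6, 'y': 24, 'z': 15, 'total': 45}

{'x': 6, 'y': 24, 'z': 15, 'total': 45}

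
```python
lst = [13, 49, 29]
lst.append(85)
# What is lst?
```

[13, 49, 29, 85]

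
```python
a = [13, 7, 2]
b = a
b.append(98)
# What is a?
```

After line 1: a = [13, 7, 2]
After line 2 (b = a is an alias, same object): a = [13, 7, 2], b = [13, 7, 2]
After line 3 (b.append mutates the shared list): a = [13, 7, 2, 98], b = [13, 7, 2, 98]

[13, 7, 2, 98]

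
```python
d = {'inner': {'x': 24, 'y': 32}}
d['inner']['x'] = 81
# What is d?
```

After line 1: d = {'inner': {'x': 24, 'y': 32}}
After line 2 (inner x overwritten): d = {'inner': {'x': 81, 'y': 32}}

{'inner': {'x': 81, 'y': 32}}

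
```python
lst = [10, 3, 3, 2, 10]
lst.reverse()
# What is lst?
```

[10, 2, 3, 3, 10]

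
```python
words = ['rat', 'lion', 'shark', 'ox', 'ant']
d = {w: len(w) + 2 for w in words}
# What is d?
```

{'rat': 5, 'lion': 6, 'shark': 7, 'ox': 4, 'ant': 5}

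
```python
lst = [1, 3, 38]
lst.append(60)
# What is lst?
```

[1, 3, 38, 60]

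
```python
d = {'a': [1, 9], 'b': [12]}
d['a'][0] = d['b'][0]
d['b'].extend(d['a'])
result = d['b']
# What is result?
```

After line 1: d = {'a': [1, 9], 'b': [12]}
After line 2 (a[0] = b[0] = 12): d = {'a': [12, 9], 'b': [12]}
After line 3 (b.extend(a) appends [12, 9]): d = {'a': [12, 9], 'b': [12, 12, 9]}
After line 4: result = d['b'] = [12, 12, 9]

[12, 12, 9]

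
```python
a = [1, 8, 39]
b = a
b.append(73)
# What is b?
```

After line 1: a = [1, 8, 39]
After line 2 (b = a is an alias, same object): a = [1, 8, 39], b = [1, 8, 39]
After line 3 (b.append mutates the shared list): a = [1, 8, 39, 73], b = [1, 8, 39, 73]

[1, 8, 39, 73]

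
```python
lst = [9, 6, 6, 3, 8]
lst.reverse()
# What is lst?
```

[8, 3, 6, 6, 9]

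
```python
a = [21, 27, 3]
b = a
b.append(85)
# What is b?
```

After line 1: a = [21, 27, 3]
After line 2 (b = a is an alias, same object): a = [21, 27, 3], b = [21, 27, 3]
After line 3 (b.append mutates the shared list): a = [21, 27, 3, 85], b = [21, 27, 3, 85]

[21, 27, 3, 85]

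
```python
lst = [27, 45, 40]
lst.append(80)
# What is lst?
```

[27, 45, 40, 80]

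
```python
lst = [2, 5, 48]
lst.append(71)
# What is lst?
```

[2, 5, 48, 71]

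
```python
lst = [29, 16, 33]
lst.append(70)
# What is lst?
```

[29, 16, 33, 70]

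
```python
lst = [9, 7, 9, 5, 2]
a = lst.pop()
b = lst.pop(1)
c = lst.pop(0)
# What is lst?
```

After line 1: lst = [9, 7, 9, 5, 2]
After line 2 (pop() -> a = 2): lst = [9, 7, 9, 5]
After line 3 (pop(1) -> b = 7): lst = [9, 9, 5]
After line 4 (pop(0) -> c = 9): lst = [9, 5]

[9, 5]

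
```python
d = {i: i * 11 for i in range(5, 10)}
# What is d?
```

{5: 55, 6: 66, 7: 77, 8: 88, 9: 99}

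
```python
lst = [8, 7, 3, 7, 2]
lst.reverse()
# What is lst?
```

[2, 7, 3, 7, 8]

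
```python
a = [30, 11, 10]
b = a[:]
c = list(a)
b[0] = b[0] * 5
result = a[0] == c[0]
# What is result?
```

After line 1: a = [30, 11, 10]
After line 2 (b = a[:], copy): a = [30, 11, 10], b = [30, 11, 10]
After line 3 (c = list(a) is a copy, new object): c = [30, 11, 10]
After line 4 (b[0] = 30 * 5 = 150; only b mutates (copy)): a = [30, 11, 10], b = [150, 11, 10], c = [30, 11, 10]
After line 5 (a[0] = 30, c[0] = 30; result = True)

True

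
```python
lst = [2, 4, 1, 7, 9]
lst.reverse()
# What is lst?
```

[9, 7, 1, 4, 2]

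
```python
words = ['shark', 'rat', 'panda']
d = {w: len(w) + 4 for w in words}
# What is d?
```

{'shark': 9, 'rat': 7, 'panda': 9}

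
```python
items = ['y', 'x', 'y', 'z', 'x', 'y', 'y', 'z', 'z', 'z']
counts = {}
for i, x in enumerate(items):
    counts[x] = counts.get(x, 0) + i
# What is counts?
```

Initial: counts = {}, items = ['y', 'x', 'y', 'z', 'x', 'y', 'y', 'z', 'z', 'z']
i=0, x='y': counts = {'y': 0}
i=1, x='x': counts = {'y': 0, 'x': 1}
i=2, x='y': counts = {'y': 2, 'x': 1}
i=3, x='z': counts = {'y': 2, 'x': 1, 'z': 3}
i=4, x='x': counts = {'y': 2, 'x': 5, 'z': 3}
i=5, x='y': counts = {'y': 7, 'x': 5, 'z': 3}
i=6, x='y': counts = {'y': 13, 'x': 5, 'z': 3}
i=7, x='z': counts = {'y': 13, 'x': 5, 'z': 10}
i=8, x='z': counts = {'y': 13, 'x': 5, 'z': 18}
i=9, x='z': counts = {'y': 13, 'x': 5, 'z': 27}

{'y': 13, 'x': 5, 'z': 27}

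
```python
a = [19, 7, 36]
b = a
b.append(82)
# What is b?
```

After line 1: a = [19, 7, 36]
After line 2 (b = a is an alias, same object): a = [19, 7, 36], b = [19, 7, 36]
After line 3 (b.append mutates the shared list): a = [19, 7, 36, 82], b = [19, 7, 36, 82]

[19, 7, 36, 82]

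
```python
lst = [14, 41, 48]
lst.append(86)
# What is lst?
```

[14, 41, 48, 86]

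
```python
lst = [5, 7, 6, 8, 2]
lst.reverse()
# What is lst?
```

[2, 8, 6, 7, 5]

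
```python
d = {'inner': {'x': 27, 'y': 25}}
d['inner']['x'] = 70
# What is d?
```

After line 1: d = {'inner': {'x': 27, 'y': 25}}
After line 2 (inner x overwritten): d = {'inner': {'x': 70, 'y': 25}}

{'inner': {'x': 70, 'y': 25}}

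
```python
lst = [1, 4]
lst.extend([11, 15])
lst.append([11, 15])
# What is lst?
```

After line 1: lst = [1, 4]
After line 2 (extend unpacks [11, 15]): lst = [1, 4, 11, 15]
After line 3 (append adds [11, 15] as single element): lst = [1, 4, 11, 15, [11, 15]]

[1, 4, 11, 15, [11, 15]]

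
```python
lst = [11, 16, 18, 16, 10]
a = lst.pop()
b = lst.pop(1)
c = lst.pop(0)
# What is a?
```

After line 1: lst = [11, 16, 18, 16, 10]
After line 2 (pop() -> a = 10): lst = [11, 16, 18, 16]
After line 3 (pop(1) -> b = 16): lst = [11, 18, 16]
After line 4 (pop(0) -> c = 11): lst = [18, 16]

10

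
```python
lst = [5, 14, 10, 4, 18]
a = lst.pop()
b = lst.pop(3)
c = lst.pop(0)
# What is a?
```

After line 1: lst = [5, 14, 10, 4, 18]
After line 2 (pop() -> a = 18): lst = [5, 14, 10, 4]
After line 3 (pop(3) -> b = 4): lst = [5, 14, 10]
After line 4 (pop(0) -> c = 5): lst = [14, 10]

18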